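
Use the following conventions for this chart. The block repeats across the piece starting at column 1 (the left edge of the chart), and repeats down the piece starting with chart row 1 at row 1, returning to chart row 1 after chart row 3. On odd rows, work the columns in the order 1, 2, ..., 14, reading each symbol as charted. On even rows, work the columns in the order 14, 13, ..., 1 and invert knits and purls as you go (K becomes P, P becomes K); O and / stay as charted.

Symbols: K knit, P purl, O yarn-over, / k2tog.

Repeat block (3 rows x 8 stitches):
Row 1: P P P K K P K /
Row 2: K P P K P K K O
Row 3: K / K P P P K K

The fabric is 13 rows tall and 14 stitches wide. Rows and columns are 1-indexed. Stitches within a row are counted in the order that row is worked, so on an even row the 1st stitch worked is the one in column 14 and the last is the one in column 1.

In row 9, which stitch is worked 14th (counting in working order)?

Stitch:
P

Derivation:
For row 9: chart row = ((9-1) mod 3) + 1 = 3; this is a RS (odd) row.
Chart row 3 tiled across columns 1-14: K / K P P P K K K / K P P P
RS: work column 1 to column 14, symbols as charted — the tiled row is the row as worked.
The 14th stitch worked is P.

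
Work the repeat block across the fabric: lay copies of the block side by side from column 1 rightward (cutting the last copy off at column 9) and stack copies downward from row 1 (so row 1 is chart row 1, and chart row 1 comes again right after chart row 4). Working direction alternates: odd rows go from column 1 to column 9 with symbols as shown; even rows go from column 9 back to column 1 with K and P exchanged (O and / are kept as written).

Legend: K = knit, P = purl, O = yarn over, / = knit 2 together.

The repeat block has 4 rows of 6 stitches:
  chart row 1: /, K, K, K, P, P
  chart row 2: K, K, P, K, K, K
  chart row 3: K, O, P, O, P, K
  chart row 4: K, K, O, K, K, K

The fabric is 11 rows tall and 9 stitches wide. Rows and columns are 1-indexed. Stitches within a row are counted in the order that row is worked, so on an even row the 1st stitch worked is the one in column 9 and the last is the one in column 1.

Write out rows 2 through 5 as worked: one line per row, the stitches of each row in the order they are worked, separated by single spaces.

Row 2: chart row 2, WS - tiled (columns 1-9): K K P K K K K K P; work from column 9 back to 1 with K<->P swapped.
Row 3: chart row 3, RS - tile across columns 1-9 and work as-is.
Row 4: chart row 4, WS - tiled (columns 1-9): K K O K K K K K O; work from column 9 back to 1 with K<->P swapped.
Row 5: chart row 1, RS - tile across columns 1-9 and work as-is.

== ROWS AS WORKED ==
K P P P P P K P P
K O P O P K K O P
O P P P P P O P P
/ K K K P P / K K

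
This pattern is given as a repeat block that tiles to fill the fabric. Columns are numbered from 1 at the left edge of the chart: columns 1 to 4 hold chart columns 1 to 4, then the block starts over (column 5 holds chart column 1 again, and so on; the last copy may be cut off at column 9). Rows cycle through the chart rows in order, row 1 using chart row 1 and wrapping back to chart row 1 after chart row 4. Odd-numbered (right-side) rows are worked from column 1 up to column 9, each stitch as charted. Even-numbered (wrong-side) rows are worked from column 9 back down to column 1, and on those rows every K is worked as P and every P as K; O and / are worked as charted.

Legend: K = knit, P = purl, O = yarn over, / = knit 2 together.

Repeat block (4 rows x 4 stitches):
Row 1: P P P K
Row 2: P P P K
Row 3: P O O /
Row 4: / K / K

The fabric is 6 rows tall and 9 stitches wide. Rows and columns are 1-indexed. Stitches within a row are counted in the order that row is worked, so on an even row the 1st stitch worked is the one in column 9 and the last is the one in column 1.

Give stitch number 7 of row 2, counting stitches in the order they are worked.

Result:
K

Derivation:
Row 2 uses chart row ((2-1) mod 4)+1 = 2. Row 2 is even, so WS.
Chart row 2 tiled across columns 1-9: P P P K P P P K P
WS row: flip the tiled sequence (start at column 9) and apply K<->P; O and / stay.
Row 2 as worked: K P K K K P K K K
The 7th stitch worked is K.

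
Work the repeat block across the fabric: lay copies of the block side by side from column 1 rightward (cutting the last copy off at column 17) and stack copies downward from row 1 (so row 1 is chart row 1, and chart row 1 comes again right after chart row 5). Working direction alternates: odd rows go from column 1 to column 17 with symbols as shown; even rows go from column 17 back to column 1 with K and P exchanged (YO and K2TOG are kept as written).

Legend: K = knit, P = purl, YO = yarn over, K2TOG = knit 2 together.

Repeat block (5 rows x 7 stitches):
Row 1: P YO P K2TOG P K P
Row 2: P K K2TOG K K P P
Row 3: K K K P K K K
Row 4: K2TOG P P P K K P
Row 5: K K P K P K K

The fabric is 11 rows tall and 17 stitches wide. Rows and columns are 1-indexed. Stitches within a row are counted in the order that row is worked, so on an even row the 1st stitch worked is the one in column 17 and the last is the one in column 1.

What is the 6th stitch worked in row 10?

Row 10: (10-1) mod 5 = 4, so use chart row 5. Even row -> WS.
Chart row 5 tiled across columns 1-17: K K P K P K K K K P K P K K K K P
WS: work from column 17 back to column 1 (reverse the tiled row), swapping K<->P (YO and K2TOG unchanged).
Row 10 as worked: K P P P P K P K P P P P K P K P P
Counting 6 along the worked row gives K.

Stitch:
K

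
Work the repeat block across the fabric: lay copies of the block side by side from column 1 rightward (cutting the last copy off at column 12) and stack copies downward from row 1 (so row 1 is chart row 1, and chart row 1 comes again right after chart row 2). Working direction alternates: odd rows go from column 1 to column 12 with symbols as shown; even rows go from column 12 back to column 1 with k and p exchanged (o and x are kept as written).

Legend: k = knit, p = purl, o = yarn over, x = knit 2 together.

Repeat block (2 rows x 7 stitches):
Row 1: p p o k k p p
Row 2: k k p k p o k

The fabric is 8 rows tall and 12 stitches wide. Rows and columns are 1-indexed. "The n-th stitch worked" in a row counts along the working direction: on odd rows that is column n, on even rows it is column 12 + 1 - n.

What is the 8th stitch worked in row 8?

== STITCH ==
k

Derivation:
For row 8: chart row = ((8-1) mod 2) + 1 = 2; this is a WS (even) row.
Chart row 2 tiled across columns 1-12: k k p k p o k k k p k p
WS row: flip the tiled sequence (start at column 12) and apply k<->p; o and x stay.
Row 8 as worked: k p k p p p o k p k p p
Counting 8 along the worked row gives k.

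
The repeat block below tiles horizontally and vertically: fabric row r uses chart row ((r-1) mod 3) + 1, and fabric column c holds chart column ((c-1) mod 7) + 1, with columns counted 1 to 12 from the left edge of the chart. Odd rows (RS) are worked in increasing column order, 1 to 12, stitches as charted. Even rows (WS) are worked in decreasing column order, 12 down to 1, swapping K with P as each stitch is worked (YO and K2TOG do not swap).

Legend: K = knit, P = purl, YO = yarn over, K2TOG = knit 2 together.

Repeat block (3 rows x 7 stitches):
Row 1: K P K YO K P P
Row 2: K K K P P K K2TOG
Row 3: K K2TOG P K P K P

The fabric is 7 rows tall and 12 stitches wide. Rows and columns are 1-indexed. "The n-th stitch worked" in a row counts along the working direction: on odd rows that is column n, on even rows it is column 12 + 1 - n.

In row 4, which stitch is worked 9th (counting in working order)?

Row 4 uses chart row ((4-1) mod 3)+1 = 1. Row 4 is even, so WS.
Chart row 1 tiled across columns 1-12: K P K YO K P P K P K YO K
WS: work from column 12 back to column 1 (reverse the tiled row), swapping K<->P (YO and K2TOG unchanged).
Row 4 as worked: P YO P K P K K P YO P K P
Stitch 9 in working order -> YO

== STITCH ==
YO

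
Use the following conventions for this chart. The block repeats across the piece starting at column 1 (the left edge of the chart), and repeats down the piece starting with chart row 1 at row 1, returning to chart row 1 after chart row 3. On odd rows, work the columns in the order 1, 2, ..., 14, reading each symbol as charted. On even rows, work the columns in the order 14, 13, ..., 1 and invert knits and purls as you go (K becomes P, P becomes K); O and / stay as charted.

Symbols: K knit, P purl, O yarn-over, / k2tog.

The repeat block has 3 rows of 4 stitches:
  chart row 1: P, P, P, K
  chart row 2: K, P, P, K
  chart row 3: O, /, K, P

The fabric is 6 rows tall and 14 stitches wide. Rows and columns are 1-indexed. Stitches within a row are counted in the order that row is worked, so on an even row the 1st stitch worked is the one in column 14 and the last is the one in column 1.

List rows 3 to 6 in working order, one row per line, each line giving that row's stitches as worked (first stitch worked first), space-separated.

Rows as worked:
O / K P O / K P O / K P O /
K K P K K K P K K K P K K K
K P P K K P P K K P P K K P
/ O K P / O K P / O K P / O

Derivation:
Row 3: chart row 3, RS - tile across columns 1-14 and work as-is.
Row 4: chart row 1, WS - tiled (columns 1-14): P P P K P P P K P P P K P P; work from column 14 back to 1 with K<->P swapped.
Row 5: chart row 2, RS - tile across columns 1-14 and work as-is.
Row 6: chart row 3, WS - tiled (columns 1-14): O / K P O / K P O / K P O /; work from column 14 back to 1 with K<->P swapped.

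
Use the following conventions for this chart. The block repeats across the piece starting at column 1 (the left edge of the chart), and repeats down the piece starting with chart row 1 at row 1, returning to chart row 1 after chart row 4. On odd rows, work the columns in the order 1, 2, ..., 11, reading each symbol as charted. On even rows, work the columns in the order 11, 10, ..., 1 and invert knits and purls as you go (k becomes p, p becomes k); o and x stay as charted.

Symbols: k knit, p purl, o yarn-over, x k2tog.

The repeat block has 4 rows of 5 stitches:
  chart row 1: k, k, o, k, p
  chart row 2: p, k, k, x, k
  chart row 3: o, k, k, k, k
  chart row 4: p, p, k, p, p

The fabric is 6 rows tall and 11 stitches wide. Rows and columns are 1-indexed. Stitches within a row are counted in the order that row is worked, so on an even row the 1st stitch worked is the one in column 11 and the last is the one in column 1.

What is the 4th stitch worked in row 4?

== STITCH ==
p

Derivation:
Row 4: (4-1) mod 4 = 3, so use chart row 4. Even row -> WS.
Chart row 4 tiled across columns 1-11: p p k p p p p k p p p
Wrong side: read the tiled row from column 11 down to 1 and exchange k with p (leave o, x).
Row 4 as worked: k k k p k k k k p k k
Stitch 4 in working order -> p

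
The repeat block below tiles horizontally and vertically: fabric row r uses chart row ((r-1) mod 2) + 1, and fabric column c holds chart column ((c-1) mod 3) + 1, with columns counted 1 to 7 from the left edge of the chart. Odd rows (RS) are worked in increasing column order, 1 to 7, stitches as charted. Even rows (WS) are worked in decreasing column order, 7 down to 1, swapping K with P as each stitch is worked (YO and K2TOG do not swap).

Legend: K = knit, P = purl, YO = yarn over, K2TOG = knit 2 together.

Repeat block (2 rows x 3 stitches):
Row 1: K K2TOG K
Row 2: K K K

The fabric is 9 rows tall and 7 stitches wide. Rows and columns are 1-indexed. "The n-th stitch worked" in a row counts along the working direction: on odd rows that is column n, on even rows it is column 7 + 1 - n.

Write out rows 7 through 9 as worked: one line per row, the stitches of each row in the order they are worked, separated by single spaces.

Row 7: chart row 1, RS - tile across columns 1-7 and work as-is.
Row 8: chart row 2, WS - tiled (columns 1-7): K K K K K K K; work from column 7 back to 1 with K<->P swapped.
Row 9: chart row 1, RS - tile across columns 1-7 and work as-is.

== ROWS AS WORKED ==
K K2TOG K K K2TOG K K
P P P P P P P
K K2TOG K K K2TOG K K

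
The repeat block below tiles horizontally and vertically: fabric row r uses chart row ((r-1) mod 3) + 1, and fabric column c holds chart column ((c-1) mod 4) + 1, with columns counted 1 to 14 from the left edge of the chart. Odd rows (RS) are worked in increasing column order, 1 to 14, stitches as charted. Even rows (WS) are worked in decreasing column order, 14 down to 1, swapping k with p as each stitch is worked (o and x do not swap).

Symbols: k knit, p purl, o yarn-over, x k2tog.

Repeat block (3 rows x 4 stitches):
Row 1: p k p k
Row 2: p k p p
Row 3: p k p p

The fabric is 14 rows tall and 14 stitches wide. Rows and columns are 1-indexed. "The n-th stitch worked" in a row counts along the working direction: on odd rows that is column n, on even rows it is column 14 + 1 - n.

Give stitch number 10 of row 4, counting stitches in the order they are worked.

For row 4: chart row = ((4-1) mod 3) + 1 = 1; this is a WS (even) row.
Chart row 1 tiled across columns 1-14: p k p k p k p k p k p k p k
WS row: flip the tiled sequence (start at column 14) and apply k<->p; o and x stay.
Row 4 as worked: p k p k p k p k p k p k p k
Counting 10 along the worked row gives k.

Stitch:
k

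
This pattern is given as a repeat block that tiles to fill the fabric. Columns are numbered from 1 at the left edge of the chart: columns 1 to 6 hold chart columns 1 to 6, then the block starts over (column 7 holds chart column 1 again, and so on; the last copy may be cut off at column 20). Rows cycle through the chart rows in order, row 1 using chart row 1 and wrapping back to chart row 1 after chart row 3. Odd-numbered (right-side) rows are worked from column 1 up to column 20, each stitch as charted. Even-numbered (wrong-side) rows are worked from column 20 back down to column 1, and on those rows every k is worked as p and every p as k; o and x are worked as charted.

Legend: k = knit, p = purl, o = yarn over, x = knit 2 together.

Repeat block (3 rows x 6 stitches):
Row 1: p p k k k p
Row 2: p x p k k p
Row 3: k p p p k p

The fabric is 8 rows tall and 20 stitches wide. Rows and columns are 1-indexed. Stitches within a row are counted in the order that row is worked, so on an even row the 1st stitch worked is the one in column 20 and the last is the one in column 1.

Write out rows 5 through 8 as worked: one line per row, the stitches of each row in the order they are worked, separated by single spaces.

Row 5: chart row 2, RS - tile across columns 1-20 and work as-is.
Row 6: chart row 3, WS - tiled (columns 1-20): k p p p k p k p p p k p k p p p k p k p; work from column 20 back to 1 with k<->p swapped.
Row 7: chart row 1, RS - tile across columns 1-20 and work as-is.
Row 8: chart row 2, WS - tiled (columns 1-20): p x p k k p p x p k k p p x p k k p p x; work from column 20 back to 1 with k<->p swapped.

Rows as worked:
p x p k k p p x p k k p p x p k k p p x
k p k p k k k p k p k k k p k p k k k p
p p k k k p p p k k k p p p k k k p p p
x k k p p k x k k p p k x k k p p k x k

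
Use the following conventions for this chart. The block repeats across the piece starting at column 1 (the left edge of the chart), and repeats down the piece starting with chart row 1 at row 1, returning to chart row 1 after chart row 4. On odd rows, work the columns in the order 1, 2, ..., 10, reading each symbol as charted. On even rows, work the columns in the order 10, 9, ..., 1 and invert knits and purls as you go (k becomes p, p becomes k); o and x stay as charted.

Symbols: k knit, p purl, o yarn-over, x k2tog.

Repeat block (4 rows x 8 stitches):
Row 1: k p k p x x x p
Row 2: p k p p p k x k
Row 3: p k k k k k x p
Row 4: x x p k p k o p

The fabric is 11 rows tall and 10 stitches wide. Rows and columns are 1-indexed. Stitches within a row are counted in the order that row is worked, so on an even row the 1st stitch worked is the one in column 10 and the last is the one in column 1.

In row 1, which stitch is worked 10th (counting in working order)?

Result:
p

Derivation:
For row 1: chart row = ((1-1) mod 4) + 1 = 1; this is a RS (odd) row.
Chart row 1 tiled across columns 1-10: k p k p x x x p k p
RS row: no reversal, no swap; stitch n worked = column n.
Counting 10 along the worked row gives p.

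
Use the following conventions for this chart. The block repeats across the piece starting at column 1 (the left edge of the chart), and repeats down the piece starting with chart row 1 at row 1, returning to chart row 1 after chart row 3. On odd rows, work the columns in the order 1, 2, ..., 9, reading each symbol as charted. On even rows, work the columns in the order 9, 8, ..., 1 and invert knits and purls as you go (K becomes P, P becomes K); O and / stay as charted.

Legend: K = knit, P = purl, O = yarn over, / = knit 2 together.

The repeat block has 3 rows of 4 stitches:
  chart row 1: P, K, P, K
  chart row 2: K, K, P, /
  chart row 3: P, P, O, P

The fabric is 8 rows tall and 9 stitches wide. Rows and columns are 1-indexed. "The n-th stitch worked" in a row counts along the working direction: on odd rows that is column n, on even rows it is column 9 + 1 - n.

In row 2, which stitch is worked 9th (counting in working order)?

== STITCH ==
P

Derivation:
Row 2: (2-1) mod 3 = 1, so use chart row 2. Even row -> WS.
Chart row 2 tiled across columns 1-9: K K P / K K P / K
WS row: flip the tiled sequence (start at column 9) and apply K<->P; O and / stay.
Row 2 as worked: P / K P P / K P P
The 9th stitch worked is P.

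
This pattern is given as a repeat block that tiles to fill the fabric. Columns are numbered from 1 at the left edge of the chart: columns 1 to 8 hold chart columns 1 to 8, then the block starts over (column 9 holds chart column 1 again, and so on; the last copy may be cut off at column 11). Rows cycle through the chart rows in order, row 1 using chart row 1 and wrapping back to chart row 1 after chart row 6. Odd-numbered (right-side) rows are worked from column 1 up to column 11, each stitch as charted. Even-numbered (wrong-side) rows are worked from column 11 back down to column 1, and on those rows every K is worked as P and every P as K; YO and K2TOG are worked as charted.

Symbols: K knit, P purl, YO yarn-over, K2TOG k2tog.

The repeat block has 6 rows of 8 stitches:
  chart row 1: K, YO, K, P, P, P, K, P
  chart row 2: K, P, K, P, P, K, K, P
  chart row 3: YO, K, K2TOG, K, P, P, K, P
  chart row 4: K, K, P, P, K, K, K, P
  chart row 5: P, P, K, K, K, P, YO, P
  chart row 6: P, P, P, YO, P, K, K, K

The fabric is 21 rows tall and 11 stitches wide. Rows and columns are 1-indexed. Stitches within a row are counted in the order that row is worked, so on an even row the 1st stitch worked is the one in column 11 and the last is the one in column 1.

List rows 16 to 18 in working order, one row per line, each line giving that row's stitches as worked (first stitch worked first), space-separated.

Rows as worked:
K P P K P P P K K P P
P P K K K P YO P P P K
K K K P P P K YO K K K

Derivation:
Row 16: chart row 4, WS - tiled (columns 1-11): K K P P K K K P K K P; work from column 11 back to 1 with K<->P swapped.
Row 17: chart row 5, RS - tile across columns 1-11 and work as-is.
Row 18: chart row 6, WS - tiled (columns 1-11): P P P YO P K K K P P P; work from column 11 back to 1 with K<->P swapped.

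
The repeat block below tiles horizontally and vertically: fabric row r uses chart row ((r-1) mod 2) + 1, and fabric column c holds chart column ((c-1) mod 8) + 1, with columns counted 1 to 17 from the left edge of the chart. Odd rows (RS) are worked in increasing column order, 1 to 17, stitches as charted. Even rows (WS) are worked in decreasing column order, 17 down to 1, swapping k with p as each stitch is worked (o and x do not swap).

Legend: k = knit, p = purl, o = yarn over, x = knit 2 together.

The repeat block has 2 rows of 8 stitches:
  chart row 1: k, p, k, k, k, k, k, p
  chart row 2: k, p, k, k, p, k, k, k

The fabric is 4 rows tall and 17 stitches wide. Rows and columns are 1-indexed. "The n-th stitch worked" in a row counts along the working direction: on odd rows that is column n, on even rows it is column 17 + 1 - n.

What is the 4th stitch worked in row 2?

Result:
p

Derivation:
Row 2: (2-1) mod 2 = 1, so use chart row 2. Even row -> WS.
Chart row 2 tiled across columns 1-17: k p k k p k k k k p k k p k k k k
WS: work from column 17 back to column 1 (reverse the tiled row), swapping k<->p (o and x unchanged).
Row 2 as worked: p p p p k p p k p p p p k p p k p
Stitch 4 in working order -> p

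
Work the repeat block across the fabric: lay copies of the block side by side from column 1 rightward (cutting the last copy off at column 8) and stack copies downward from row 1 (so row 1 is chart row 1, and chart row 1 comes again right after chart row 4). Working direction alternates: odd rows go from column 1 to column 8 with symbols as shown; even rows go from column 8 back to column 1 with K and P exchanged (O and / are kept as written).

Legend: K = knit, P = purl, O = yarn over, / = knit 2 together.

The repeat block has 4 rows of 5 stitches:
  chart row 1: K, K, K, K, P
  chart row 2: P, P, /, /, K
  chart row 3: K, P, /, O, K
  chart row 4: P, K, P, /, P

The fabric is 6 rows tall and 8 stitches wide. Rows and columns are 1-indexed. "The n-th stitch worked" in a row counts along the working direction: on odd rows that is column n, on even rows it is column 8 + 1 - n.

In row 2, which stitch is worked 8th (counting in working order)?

Result:
K

Derivation:
Row 2 uses chart row ((2-1) mod 4)+1 = 2. Row 2 is even, so WS.
Chart row 2 tiled across columns 1-8: P P / / K P P /
WS: work from column 8 back to column 1 (reverse the tiled row), swapping K<->P (O and / unchanged).
Row 2 as worked: / K K P / / K K
Counting 8 along the worked row gives K.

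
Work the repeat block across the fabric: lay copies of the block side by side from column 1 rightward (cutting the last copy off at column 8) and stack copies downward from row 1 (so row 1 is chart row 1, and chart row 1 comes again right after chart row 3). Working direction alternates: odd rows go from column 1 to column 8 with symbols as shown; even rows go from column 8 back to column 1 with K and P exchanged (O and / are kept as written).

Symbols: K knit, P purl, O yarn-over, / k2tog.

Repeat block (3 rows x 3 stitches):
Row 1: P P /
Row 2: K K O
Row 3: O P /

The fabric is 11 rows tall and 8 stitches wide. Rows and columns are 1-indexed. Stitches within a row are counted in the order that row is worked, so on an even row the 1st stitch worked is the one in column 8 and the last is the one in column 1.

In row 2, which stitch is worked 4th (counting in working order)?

== STITCH ==
P

Derivation:
Row 2: (2-1) mod 3 = 1, so use chart row 2. Even row -> WS.
Chart row 2 tiled across columns 1-8: K K O K K O K K
Wrong side: read the tiled row from column 8 down to 1 and exchange K with P (leave O, /).
Row 2 as worked: P P O P P O P P
The 4th stitch worked is P.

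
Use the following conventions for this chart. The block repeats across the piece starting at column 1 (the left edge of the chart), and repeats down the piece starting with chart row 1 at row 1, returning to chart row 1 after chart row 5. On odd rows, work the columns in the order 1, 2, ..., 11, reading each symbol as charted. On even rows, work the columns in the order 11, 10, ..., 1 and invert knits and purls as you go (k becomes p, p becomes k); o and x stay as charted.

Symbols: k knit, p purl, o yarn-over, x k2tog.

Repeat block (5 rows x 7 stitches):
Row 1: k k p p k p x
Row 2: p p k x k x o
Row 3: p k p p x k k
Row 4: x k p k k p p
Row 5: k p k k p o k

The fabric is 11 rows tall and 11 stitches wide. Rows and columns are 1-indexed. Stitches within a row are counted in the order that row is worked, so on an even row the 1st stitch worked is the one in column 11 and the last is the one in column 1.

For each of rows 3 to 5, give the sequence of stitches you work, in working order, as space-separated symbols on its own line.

Row 3: chart row 3, RS - tile across columns 1-11 and work as-is.
Row 4: chart row 4, WS - tiled (columns 1-11): x k p k k p p x k p k; work from column 11 back to 1 with k<->p swapped.
Row 5: chart row 5, RS - tile across columns 1-11 and work as-is.

== ROWS AS WORKED ==
p k p p x k k p k p p
p k p x k k p p k p x
k p k k p o k k p k k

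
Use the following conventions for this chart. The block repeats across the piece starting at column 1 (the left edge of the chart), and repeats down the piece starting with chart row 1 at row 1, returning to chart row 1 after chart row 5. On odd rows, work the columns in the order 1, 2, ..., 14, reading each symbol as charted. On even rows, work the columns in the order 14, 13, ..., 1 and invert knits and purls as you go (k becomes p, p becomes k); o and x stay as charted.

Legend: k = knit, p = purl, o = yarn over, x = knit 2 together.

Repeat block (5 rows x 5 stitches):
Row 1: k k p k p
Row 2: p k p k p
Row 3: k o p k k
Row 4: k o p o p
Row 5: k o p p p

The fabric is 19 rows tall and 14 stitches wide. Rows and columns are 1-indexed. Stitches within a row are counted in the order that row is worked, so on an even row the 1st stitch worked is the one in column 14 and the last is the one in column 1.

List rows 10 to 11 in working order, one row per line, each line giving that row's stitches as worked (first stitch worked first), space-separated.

Row 10: chart row 5, WS - tiled (columns 1-14): k o p p p k o p p p k o p p; work from column 14 back to 1 with k<->p swapped.
Row 11: chart row 1, RS - tile across columns 1-14 and work as-is.

Result:
k k o p k k k o p k k k o p
k k p k p k k p k p k k p k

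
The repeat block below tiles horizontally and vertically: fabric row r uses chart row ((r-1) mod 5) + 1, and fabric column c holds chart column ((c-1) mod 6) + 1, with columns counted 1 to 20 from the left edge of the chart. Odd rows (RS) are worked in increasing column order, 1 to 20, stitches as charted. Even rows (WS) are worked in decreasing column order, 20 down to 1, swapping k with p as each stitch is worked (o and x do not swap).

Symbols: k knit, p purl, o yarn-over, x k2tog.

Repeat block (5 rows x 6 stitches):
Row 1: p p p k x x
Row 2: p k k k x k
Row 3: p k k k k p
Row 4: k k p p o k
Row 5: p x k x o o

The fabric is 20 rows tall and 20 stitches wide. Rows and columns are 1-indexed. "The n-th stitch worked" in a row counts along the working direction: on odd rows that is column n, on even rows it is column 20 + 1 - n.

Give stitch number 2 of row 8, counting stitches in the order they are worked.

Stitch:
k

Derivation:
Row 8 uses chart row ((8-1) mod 5)+1 = 3. Row 8 is even, so WS.
Chart row 3 tiled across columns 1-20: p k k k k p p k k k k p p k k k k p p k
WS row: flip the tiled sequence (start at column 20) and apply k<->p; o and x stay.
Row 8 as worked: p k k p p p p k k p p p p k k p p p p k
The 2nd stitch worked is k.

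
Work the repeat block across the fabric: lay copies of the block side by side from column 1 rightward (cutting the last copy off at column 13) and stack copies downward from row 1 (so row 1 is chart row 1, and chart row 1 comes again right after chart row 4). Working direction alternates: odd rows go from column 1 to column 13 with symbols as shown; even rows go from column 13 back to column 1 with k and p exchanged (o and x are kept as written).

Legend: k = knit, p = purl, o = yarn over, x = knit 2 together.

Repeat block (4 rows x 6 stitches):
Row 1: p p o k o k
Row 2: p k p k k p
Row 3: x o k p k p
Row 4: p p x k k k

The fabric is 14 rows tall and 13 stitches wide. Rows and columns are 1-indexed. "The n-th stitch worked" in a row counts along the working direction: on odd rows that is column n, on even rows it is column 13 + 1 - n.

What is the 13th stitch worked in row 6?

Row 6 uses chart row ((6-1) mod 4)+1 = 2. Row 6 is even, so WS.
Chart row 2 tiled across columns 1-13: p k p k k p p k p k k p p
WS row: flip the tiled sequence (start at column 13) and apply k<->p; o and x stay.
Row 6 as worked: k k p p k p k k p p k p k
Counting 13 along the worked row gives k.

Result:
k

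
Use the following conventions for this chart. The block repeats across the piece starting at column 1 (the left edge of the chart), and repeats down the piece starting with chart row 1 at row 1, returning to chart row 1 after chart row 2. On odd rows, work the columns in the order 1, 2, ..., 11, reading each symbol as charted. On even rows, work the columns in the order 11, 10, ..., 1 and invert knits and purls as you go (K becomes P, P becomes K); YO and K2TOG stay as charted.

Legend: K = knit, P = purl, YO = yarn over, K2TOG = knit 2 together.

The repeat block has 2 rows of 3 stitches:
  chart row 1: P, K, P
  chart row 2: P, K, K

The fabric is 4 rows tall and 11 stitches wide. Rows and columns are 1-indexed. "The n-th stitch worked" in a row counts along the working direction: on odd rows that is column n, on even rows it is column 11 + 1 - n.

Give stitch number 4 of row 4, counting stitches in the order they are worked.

Row 4 uses chart row ((4-1) mod 2)+1 = 2. Row 4 is even, so WS.
Chart row 2 tiled across columns 1-11: P K K P K K P K K P K
Wrong side: read the tiled row from column 11 down to 1 and exchange K with P (leave YO, K2TOG).
Row 4 as worked: P K P P K P P K P P K
The 4th stitch worked is P.

== STITCH ==
P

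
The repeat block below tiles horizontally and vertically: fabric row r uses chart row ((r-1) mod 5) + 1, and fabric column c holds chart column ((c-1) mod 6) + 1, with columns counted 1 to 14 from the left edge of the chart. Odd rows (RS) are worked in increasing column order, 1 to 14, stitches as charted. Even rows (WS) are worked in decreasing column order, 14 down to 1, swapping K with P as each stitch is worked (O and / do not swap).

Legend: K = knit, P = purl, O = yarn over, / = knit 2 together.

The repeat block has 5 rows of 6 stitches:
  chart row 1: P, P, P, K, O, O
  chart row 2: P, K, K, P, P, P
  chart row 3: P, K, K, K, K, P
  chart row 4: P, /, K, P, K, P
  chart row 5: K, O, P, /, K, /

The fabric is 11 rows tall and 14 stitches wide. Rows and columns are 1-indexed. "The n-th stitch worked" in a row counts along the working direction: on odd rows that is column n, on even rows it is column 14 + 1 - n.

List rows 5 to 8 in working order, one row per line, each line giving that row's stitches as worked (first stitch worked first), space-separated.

Row 5: chart row 5, RS - tile across columns 1-14 and work as-is.
Row 6: chart row 1, WS - tiled (columns 1-14): P P P K O O P P P K O O P P; work from column 14 back to 1 with K<->P swapped.
Row 7: chart row 2, RS - tile across columns 1-14 and work as-is.
Row 8: chart row 3, WS - tiled (columns 1-14): P K K K K P P K K K K P P K; work from column 14 back to 1 with K<->P swapped.

== ROWS AS WORKED ==
K O P / K / K O P / K / K O
K K O O P K K K O O P K K K
P K K P P P P K K P P P P K
P K K P P P P K K P P P P K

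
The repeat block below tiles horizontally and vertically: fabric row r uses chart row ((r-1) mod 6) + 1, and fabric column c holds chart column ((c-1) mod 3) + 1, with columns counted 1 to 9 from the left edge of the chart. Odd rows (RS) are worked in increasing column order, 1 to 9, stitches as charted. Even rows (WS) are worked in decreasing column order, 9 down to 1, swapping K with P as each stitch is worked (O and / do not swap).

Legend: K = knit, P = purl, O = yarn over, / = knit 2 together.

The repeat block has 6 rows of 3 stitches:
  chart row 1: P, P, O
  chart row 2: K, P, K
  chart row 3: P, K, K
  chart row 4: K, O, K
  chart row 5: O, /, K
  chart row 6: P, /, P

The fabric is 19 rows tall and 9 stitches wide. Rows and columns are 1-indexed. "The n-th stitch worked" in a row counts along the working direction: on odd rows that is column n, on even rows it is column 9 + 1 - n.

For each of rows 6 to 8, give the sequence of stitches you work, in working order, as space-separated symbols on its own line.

== ROWS AS WORKED ==
K / K K / K K / K
P P O P P O P P O
P K P P K P P K P

Derivation:
Row 6: chart row 6, WS - tiled (columns 1-9): P / P P / P P / P; work from column 9 back to 1 with K<->P swapped.
Row 7: chart row 1, RS - tile across columns 1-9 and work as-is.
Row 8: chart row 2, WS - tiled (columns 1-9): K P K K P K K P K; work from column 9 back to 1 with K<->P swapped.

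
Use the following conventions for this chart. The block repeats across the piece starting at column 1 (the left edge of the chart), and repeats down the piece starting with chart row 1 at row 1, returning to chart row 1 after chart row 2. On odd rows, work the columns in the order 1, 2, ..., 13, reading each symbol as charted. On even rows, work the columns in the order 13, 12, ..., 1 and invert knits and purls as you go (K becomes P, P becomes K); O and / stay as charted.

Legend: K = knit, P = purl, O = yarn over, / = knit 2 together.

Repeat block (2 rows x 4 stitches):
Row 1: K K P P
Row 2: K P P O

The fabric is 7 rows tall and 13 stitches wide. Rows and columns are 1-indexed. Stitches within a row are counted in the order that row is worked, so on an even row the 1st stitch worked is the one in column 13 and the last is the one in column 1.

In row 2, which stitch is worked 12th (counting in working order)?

For row 2: chart row = ((2-1) mod 2) + 1 = 2; this is a WS (even) row.
Chart row 2 tiled across columns 1-13: K P P O K P P O K P P O K
WS: work from column 13 back to column 1 (reverse the tiled row), swapping K<->P (O and / unchanged).
Row 2 as worked: P O K K P O K K P O K K P
The 12th stitch worked is K.

Result:
K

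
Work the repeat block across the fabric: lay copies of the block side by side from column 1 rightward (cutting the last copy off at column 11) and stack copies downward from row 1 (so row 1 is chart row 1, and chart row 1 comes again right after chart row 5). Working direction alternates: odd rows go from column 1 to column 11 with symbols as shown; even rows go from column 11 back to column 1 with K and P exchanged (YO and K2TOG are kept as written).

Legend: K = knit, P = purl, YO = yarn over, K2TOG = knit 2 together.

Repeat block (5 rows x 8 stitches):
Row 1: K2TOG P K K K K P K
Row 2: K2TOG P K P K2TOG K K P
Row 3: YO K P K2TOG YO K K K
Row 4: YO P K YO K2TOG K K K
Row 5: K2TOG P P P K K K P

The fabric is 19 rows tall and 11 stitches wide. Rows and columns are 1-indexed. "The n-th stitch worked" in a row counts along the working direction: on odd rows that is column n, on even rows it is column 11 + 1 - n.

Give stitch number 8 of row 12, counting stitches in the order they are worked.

Row 12 uses chart row ((12-1) mod 5)+1 = 2. Row 12 is even, so WS.
Chart row 2 tiled across columns 1-11: K2TOG P K P K2TOG K K P K2TOG P K
WS row: flip the tiled sequence (start at column 11) and apply K<->P; YO and K2TOG stay.
Row 12 as worked: P K K2TOG K P P K2TOG K P K K2TOG
Stitch 8 in working order -> K

== STITCH ==
K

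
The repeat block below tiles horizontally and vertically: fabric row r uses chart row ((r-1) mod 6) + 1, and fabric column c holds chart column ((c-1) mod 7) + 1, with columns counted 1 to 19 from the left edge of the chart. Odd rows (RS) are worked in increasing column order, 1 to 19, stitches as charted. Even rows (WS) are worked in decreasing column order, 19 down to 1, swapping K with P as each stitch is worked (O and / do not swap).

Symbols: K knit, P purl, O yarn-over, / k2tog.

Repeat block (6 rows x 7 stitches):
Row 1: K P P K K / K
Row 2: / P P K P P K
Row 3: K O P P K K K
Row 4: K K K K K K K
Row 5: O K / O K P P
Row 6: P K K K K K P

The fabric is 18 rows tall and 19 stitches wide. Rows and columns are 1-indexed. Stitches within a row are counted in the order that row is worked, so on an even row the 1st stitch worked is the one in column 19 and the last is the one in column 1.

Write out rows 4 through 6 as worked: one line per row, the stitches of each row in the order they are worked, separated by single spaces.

Row 4: chart row 4, WS - tiled (columns 1-19): K K K K K K K K K K K K K K K K K K K; work from column 19 back to 1 with K<->P swapped.
Row 5: chart row 5, RS - tile across columns 1-19 and work as-is.
Row 6: chart row 6, WS - tiled (columns 1-19): P K K K K K P P K K K K K P P K K K K; work from column 19 back to 1 with K<->P swapped.

Result:
P P P P P P P P P P P P P P P P P P P
O K / O K P P O K / O K P P O K / O K
P P P P K K P P P P P K K P P P P P K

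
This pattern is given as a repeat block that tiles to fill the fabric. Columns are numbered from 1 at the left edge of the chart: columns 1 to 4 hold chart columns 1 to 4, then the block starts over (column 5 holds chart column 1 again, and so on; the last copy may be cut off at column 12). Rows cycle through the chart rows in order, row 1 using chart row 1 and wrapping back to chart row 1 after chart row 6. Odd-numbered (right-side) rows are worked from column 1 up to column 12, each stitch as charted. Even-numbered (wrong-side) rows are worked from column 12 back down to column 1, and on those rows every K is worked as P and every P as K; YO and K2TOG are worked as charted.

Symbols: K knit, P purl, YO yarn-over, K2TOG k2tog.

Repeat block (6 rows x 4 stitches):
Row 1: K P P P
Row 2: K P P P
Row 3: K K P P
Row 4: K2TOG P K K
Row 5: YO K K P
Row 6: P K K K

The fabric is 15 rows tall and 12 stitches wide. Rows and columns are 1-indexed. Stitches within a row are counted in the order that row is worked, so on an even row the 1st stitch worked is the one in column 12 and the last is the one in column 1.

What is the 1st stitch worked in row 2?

Result:
K

Derivation:
For row 2: chart row = ((2-1) mod 6) + 1 = 2; this is a WS (even) row.
Chart row 2 tiled across columns 1-12: K P P P K P P P K P P P
WS row: flip the tiled sequence (start at column 12) and apply K<->P; YO and K2TOG stay.
Row 2 as worked: K K K P K K K P K K K P
Stitch 1 in working order -> K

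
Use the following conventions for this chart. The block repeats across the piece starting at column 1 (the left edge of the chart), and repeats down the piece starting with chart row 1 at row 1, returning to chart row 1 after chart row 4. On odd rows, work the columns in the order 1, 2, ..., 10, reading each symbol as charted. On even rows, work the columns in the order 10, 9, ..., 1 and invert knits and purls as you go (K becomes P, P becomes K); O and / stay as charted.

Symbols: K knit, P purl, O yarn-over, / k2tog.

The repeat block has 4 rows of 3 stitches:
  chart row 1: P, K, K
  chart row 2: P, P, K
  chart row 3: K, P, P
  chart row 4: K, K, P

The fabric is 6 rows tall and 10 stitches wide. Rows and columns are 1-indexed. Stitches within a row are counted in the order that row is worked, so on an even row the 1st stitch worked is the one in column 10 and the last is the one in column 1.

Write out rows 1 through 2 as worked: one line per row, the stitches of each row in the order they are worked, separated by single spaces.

== ROWS AS WORKED ==
P K K P K K P K K P
K P K K P K K P K K

Derivation:
Row 1: chart row 1, RS - tile across columns 1-10 and work as-is.
Row 2: chart row 2, WS - tiled (columns 1-10): P P K P P K P P K P; work from column 10 back to 1 with K<->P swapped.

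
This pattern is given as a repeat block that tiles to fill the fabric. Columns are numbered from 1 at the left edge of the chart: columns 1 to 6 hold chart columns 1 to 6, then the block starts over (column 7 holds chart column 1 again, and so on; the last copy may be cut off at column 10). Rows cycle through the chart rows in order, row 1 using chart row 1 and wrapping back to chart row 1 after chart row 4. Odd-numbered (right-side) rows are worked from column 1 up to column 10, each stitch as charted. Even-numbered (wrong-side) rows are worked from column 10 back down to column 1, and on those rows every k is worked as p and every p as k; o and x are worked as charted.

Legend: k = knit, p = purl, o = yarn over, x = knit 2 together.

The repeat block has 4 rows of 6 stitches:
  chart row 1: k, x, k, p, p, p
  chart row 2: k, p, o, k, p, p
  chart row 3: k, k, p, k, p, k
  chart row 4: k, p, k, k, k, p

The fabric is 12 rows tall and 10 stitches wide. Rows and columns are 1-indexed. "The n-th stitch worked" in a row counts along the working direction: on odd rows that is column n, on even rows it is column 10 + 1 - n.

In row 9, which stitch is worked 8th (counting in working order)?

Row 9 uses chart row ((9-1) mod 4)+1 = 1. Row 9 is odd, so RS.
Chart row 1 tiled across columns 1-10: k x k p p p k x k p
RS: work column 1 to column 10, symbols as charted — the tiled row is the row as worked.
Counting 8 along the worked row gives x.

Result:
x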